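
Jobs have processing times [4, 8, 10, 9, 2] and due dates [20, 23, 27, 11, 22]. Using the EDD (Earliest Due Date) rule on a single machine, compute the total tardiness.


Sort by due date (EDD order): [(9, 11), (4, 20), (2, 22), (8, 23), (10, 27)]
Compute completion times and tardiness:
  Job 1: p=9, d=11, C=9, tardiness=max(0,9-11)=0
  Job 2: p=4, d=20, C=13, tardiness=max(0,13-20)=0
  Job 3: p=2, d=22, C=15, tardiness=max(0,15-22)=0
  Job 4: p=8, d=23, C=23, tardiness=max(0,23-23)=0
  Job 5: p=10, d=27, C=33, tardiness=max(0,33-27)=6
Total tardiness = 6

6


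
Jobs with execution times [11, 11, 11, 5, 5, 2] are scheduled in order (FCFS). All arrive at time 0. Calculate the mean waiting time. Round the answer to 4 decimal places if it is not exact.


FCFS order (as given): [11, 11, 11, 5, 5, 2]
Waiting times:
  Job 1: wait = 0
  Job 2: wait = 11
  Job 3: wait = 22
  Job 4: wait = 33
  Job 5: wait = 38
  Job 6: wait = 43
Sum of waiting times = 147
Average waiting time = 147/6 = 24.5

24.5


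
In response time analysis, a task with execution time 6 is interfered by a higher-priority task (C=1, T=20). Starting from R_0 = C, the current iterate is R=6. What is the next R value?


R_next = C + ceil(R_prev / T_hp) * C_hp
ceil(6 / 20) = ceil(0.3) = 1
Interference = 1 * 1 = 1
R_next = 6 + 1 = 7

7


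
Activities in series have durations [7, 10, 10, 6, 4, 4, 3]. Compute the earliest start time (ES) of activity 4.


Activity 4 starts after activities 1 through 3 complete.
Predecessor durations: [7, 10, 10]
ES = 7 + 10 + 10 = 27

27


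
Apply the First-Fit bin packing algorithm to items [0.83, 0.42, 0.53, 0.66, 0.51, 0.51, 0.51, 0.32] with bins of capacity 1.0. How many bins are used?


Place items sequentially using First-Fit:
  Item 0.83 -> new Bin 1
  Item 0.42 -> new Bin 2
  Item 0.53 -> Bin 2 (now 0.95)
  Item 0.66 -> new Bin 3
  Item 0.51 -> new Bin 4
  Item 0.51 -> new Bin 5
  Item 0.51 -> new Bin 6
  Item 0.32 -> Bin 3 (now 0.98)
Total bins used = 6

6


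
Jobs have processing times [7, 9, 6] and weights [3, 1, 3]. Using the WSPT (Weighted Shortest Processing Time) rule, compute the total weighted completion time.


Compute p/w ratios and sort ascending (WSPT): [(6, 3), (7, 3), (9, 1)]
Compute weighted completion times:
  Job (p=6,w=3): C=6, w*C=3*6=18
  Job (p=7,w=3): C=13, w*C=3*13=39
  Job (p=9,w=1): C=22, w*C=1*22=22
Total weighted completion time = 79

79


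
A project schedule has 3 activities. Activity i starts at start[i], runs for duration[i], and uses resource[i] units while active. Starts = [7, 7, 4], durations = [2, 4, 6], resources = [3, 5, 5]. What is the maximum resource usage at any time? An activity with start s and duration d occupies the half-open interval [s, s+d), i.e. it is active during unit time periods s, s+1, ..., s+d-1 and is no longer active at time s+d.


Each activity i is active on [start_i, start_i + duration_i).
Compute total resource usage per time slot:
  t=0: active resources = [], total = 0
  t=1: active resources = [], total = 0
  t=2: active resources = [], total = 0
  t=3: active resources = [], total = 0
  t=4: active resources = [5], total = 5
  t=5: active resources = [5], total = 5
  t=6: active resources = [5], total = 5
  t=7: active resources = [3, 5, 5], total = 13
  t=8: active resources = [3, 5, 5], total = 13
  t=9: active resources = [5, 5], total = 10
  t=10: active resources = [5], total = 5
Peak resource demand = 13

13


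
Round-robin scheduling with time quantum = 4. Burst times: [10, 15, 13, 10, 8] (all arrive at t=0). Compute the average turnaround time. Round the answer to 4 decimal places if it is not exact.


Time quantum = 4
Execution trace:
  J1 runs 4 units, time = 4
  J2 runs 4 units, time = 8
  J3 runs 4 units, time = 12
  J4 runs 4 units, time = 16
  J5 runs 4 units, time = 20
  J1 runs 4 units, time = 24
  J2 runs 4 units, time = 28
  J3 runs 4 units, time = 32
  J4 runs 4 units, time = 36
  J5 runs 4 units, time = 40
  J1 runs 2 units, time = 42
  J2 runs 4 units, time = 46
  J3 runs 4 units, time = 50
  J4 runs 2 units, time = 52
  J2 runs 3 units, time = 55
  J3 runs 1 units, time = 56
Finish times: [42, 55, 56, 52, 40]
Average turnaround = 245/5 = 49.0

49.0


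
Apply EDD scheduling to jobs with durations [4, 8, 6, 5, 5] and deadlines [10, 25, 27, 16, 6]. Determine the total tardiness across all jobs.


Sort by due date (EDD order): [(5, 6), (4, 10), (5, 16), (8, 25), (6, 27)]
Compute completion times and tardiness:
  Job 1: p=5, d=6, C=5, tardiness=max(0,5-6)=0
  Job 2: p=4, d=10, C=9, tardiness=max(0,9-10)=0
  Job 3: p=5, d=16, C=14, tardiness=max(0,14-16)=0
  Job 4: p=8, d=25, C=22, tardiness=max(0,22-25)=0
  Job 5: p=6, d=27, C=28, tardiness=max(0,28-27)=1
Total tardiness = 1

1


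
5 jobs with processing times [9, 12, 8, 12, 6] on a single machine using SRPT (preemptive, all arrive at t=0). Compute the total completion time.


Since all jobs arrive at t=0, SRPT equals SPT ordering.
SPT order: [6, 8, 9, 12, 12]
Completion times:
  Job 1: p=6, C=6
  Job 2: p=8, C=14
  Job 3: p=9, C=23
  Job 4: p=12, C=35
  Job 5: p=12, C=47
Total completion time = 6 + 14 + 23 + 35 + 47 = 125

125


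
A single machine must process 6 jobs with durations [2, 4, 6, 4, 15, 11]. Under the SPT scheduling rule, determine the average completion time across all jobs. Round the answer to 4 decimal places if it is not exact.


Sort jobs by processing time (SPT order): [2, 4, 4, 6, 11, 15]
Compute completion times sequentially:
  Job 1: processing = 2, completes at 2
  Job 2: processing = 4, completes at 6
  Job 3: processing = 4, completes at 10
  Job 4: processing = 6, completes at 16
  Job 5: processing = 11, completes at 27
  Job 6: processing = 15, completes at 42
Sum of completion times = 103
Average completion time = 103/6 = 17.1667

17.1667


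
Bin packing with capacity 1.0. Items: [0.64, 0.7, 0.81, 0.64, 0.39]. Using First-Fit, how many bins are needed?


Place items sequentially using First-Fit:
  Item 0.64 -> new Bin 1
  Item 0.7 -> new Bin 2
  Item 0.81 -> new Bin 3
  Item 0.64 -> new Bin 4
  Item 0.39 -> new Bin 5
Total bins used = 5

5


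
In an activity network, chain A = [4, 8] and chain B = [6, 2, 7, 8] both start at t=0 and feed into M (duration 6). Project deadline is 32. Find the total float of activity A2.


Forward pass: ES(A2) = sum of predecessors on chain A = 4
EF = ES + duration = 4 + 8 = 12
Backward pass: LF(M) = deadline = 32; LS(M) = 32 - 6 = 26
LF(A2) = LS(M) - sum(successors on chain A) = 26 - 0 = 26
LS = LF - duration = 26 - 8 = 18
Total float = LS - ES = 18 - 4 = 14

14


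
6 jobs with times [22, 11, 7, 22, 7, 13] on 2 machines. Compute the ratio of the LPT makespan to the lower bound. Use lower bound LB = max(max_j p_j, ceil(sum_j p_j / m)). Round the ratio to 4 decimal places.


LPT order: [22, 22, 13, 11, 7, 7]
Machine loads after assignment: [42, 40]
LPT makespan = 42
Lower bound = max(max_job, ceil(total/2)) = max(22, 41) = 41
Ratio = 42 / 41 = 1.0244

1.0244


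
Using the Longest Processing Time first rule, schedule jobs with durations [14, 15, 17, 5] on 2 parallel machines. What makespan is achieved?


Sort jobs in decreasing order (LPT): [17, 15, 14, 5]
Assign each job to the least loaded machine:
  Machine 1: jobs [17, 5], load = 22
  Machine 2: jobs [15, 14], load = 29
Makespan = max load = 29

29


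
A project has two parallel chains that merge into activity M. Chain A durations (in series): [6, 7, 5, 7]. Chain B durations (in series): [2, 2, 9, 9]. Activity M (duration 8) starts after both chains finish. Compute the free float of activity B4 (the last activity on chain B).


ES(B4) = sum of predecessors on chain B = 13
EF(B4) = ES + duration = 13 + 9 = 22
Successor of B4 is M. ES(M) = max(sum(A), sum(B)) = max(25, 22) = 25
Free float = ES(successor) - EF(current) = 25 - 22 = 3

3


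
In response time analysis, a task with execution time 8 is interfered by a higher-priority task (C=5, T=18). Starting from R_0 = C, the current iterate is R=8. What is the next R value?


R_next = C + ceil(R_prev / T_hp) * C_hp
ceil(8 / 18) = ceil(0.4444) = 1
Interference = 1 * 5 = 5
R_next = 8 + 5 = 13

13


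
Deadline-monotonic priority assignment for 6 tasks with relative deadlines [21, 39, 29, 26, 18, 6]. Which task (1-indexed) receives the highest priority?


Sort tasks by relative deadline (ascending):
  Task 6: deadline = 6
  Task 5: deadline = 18
  Task 1: deadline = 21
  Task 4: deadline = 26
  Task 3: deadline = 29
  Task 2: deadline = 39
Priority order (highest first): [6, 5, 1, 4, 3, 2]
Highest priority task = 6

6


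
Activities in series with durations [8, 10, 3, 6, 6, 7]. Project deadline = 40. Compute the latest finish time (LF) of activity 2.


LF(activity 2) = deadline - sum of successor durations
Successors: activities 3 through 6 with durations [3, 6, 6, 7]
Sum of successor durations = 22
LF = 40 - 22 = 18

18


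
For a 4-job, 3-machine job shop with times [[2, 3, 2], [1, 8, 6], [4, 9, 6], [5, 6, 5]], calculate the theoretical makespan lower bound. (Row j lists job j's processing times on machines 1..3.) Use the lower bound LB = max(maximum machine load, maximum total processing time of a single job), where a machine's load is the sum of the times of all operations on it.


Machine loads:
  Machine 1: 2 + 1 + 4 + 5 = 12
  Machine 2: 3 + 8 + 9 + 6 = 26
  Machine 3: 2 + 6 + 6 + 5 = 19
Max machine load = 26
Job totals:
  Job 1: 7
  Job 2: 15
  Job 3: 19
  Job 4: 16
Max job total = 19
Lower bound = max(26, 19) = 26

26


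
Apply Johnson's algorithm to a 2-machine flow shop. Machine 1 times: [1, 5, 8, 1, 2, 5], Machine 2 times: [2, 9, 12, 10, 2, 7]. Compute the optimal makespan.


Apply Johnson's rule:
  Group 1 (a <= b): [(1, 1, 2), (4, 1, 10), (5, 2, 2), (2, 5, 9), (6, 5, 7), (3, 8, 12)]
  Group 2 (a > b): []
Optimal job order: [1, 4, 5, 2, 6, 3]
Schedule:
  Job 1: M1 done at 1, M2 done at 3
  Job 4: M1 done at 2, M2 done at 13
  Job 5: M1 done at 4, M2 done at 15
  Job 2: M1 done at 9, M2 done at 24
  Job 6: M1 done at 14, M2 done at 31
  Job 3: M1 done at 22, M2 done at 43
Makespan = 43

43


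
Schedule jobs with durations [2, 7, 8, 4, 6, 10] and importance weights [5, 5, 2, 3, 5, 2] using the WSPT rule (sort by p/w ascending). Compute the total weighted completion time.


Compute p/w ratios and sort ascending (WSPT): [(2, 5), (6, 5), (4, 3), (7, 5), (8, 2), (10, 2)]
Compute weighted completion times:
  Job (p=2,w=5): C=2, w*C=5*2=10
  Job (p=6,w=5): C=8, w*C=5*8=40
  Job (p=4,w=3): C=12, w*C=3*12=36
  Job (p=7,w=5): C=19, w*C=5*19=95
  Job (p=8,w=2): C=27, w*C=2*27=54
  Job (p=10,w=2): C=37, w*C=2*37=74
Total weighted completion time = 309

309


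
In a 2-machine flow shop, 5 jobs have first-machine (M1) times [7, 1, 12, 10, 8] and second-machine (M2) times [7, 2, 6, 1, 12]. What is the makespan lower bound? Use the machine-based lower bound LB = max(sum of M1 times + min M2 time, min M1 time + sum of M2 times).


LB1 = sum(M1 times) + min(M2 times) = 38 + 1 = 39
LB2 = min(M1 times) + sum(M2 times) = 1 + 28 = 29
Lower bound = max(LB1, LB2) = max(39, 29) = 39

39


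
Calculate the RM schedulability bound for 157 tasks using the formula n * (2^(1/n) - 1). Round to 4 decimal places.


Compute 2^(1/157) = 1.0044247104
Subtract 1: 1.0044247104 - 1 = 0.0044247104
Multiply by n: 157 * 0.0044247104 = 0.6946795328
Round to 4 dp: 0.6947

0.6947


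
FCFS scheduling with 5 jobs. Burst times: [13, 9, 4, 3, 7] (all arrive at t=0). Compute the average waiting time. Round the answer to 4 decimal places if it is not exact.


FCFS order (as given): [13, 9, 4, 3, 7]
Waiting times:
  Job 1: wait = 0
  Job 2: wait = 13
  Job 3: wait = 22
  Job 4: wait = 26
  Job 5: wait = 29
Sum of waiting times = 90
Average waiting time = 90/5 = 18.0

18.0


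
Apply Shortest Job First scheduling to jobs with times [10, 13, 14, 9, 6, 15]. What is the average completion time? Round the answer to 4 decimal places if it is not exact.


SJF order (ascending): [6, 9, 10, 13, 14, 15]
Completion times:
  Job 1: burst=6, C=6
  Job 2: burst=9, C=15
  Job 3: burst=10, C=25
  Job 4: burst=13, C=38
  Job 5: burst=14, C=52
  Job 6: burst=15, C=67
Average completion = 203/6 = 33.8333

33.8333


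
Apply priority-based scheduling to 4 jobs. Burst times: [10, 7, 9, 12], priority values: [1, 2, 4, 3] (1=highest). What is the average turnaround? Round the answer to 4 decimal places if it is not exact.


Sort by priority (ascending = highest first):
Order: [(1, 10), (2, 7), (3, 12), (4, 9)]
Completion times:
  Priority 1, burst=10, C=10
  Priority 2, burst=7, C=17
  Priority 3, burst=12, C=29
  Priority 4, burst=9, C=38
Average turnaround = 94/4 = 23.5

23.5


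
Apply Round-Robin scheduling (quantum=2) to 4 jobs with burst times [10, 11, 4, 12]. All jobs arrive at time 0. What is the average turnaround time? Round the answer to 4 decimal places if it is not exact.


Time quantum = 2
Execution trace:
  J1 runs 2 units, time = 2
  J2 runs 2 units, time = 4
  J3 runs 2 units, time = 6
  J4 runs 2 units, time = 8
  J1 runs 2 units, time = 10
  J2 runs 2 units, time = 12
  J3 runs 2 units, time = 14
  J4 runs 2 units, time = 16
  J1 runs 2 units, time = 18
  J2 runs 2 units, time = 20
  J4 runs 2 units, time = 22
  J1 runs 2 units, time = 24
  J2 runs 2 units, time = 26
  J4 runs 2 units, time = 28
  J1 runs 2 units, time = 30
  J2 runs 2 units, time = 32
  J4 runs 2 units, time = 34
  J2 runs 1 units, time = 35
  J4 runs 2 units, time = 37
Finish times: [30, 35, 14, 37]
Average turnaround = 116/4 = 29.0

29.0


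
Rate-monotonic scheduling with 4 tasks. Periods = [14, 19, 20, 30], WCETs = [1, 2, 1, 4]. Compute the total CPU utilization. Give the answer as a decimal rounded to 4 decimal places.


Compute individual utilizations (exact fractions):
  Task 1: C/T = 1/14 (approx. 0.0714)
  Task 2: C/T = 2/19 (approx. 0.1053)
  Task 3: C/T = 1/20 (approx. 0.05)
  Task 4: C/T = 4/30 = 2/15 (approx. 0.1333)
Total utilization U = 1/14 + 2/19 + 1/20 + 2/15 = 2873/7980
Rounded to 4 decimal places: U = 0.3600
RM (Liu & Layland) bound for 4 tasks = 0.756828; compare with U = 2873/7980 (approx. 0.360025)
U <= bound, so schedulable by RM sufficient condition.

0.3600


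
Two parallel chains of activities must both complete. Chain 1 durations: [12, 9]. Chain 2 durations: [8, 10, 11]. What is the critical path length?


Path A total = 12 + 9 = 21
Path B total = 8 + 10 + 11 = 29
Critical path = longest path = max(21, 29) = 29

29


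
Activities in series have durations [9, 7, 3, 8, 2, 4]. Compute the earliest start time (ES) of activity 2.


Activity 2 starts after activities 1 through 1 complete.
Predecessor durations: [9]
ES = 9 = 9

9


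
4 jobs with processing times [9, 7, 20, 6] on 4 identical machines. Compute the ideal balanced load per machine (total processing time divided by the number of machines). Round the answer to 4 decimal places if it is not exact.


Total processing time = 9 + 7 + 20 + 6 = 42
Number of machines = 4
Ideal balanced load = 42 / 4 = 10.5

10.5


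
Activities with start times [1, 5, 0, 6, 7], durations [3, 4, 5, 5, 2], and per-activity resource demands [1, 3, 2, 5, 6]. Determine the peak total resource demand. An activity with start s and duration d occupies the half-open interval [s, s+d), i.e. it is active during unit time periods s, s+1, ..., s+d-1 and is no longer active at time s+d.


Each activity i is active on [start_i, start_i + duration_i).
Compute total resource usage per time slot:
  t=0: active resources = [2], total = 2
  t=1: active resources = [1, 2], total = 3
  t=2: active resources = [1, 2], total = 3
  t=3: active resources = [1, 2], total = 3
  t=4: active resources = [2], total = 2
  t=5: active resources = [3], total = 3
  t=6: active resources = [3, 5], total = 8
  t=7: active resources = [3, 5, 6], total = 14
  t=8: active resources = [3, 5, 6], total = 14
  t=9: active resources = [5], total = 5
  t=10: active resources = [5], total = 5
Peak resource demand = 14

14


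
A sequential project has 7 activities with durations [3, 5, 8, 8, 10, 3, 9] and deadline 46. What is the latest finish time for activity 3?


LF(activity 3) = deadline - sum of successor durations
Successors: activities 4 through 7 with durations [8, 10, 3, 9]
Sum of successor durations = 30
LF = 46 - 30 = 16

16


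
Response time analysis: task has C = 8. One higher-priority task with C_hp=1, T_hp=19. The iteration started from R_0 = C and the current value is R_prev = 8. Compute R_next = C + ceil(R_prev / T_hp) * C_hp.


R_next = C + ceil(R_prev / T_hp) * C_hp
ceil(8 / 19) = ceil(0.4211) = 1
Interference = 1 * 1 = 1
R_next = 8 + 1 = 9

9


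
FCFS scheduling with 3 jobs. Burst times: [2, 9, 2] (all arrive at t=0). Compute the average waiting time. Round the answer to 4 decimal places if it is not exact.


FCFS order (as given): [2, 9, 2]
Waiting times:
  Job 1: wait = 0
  Job 2: wait = 2
  Job 3: wait = 11
Sum of waiting times = 13
Average waiting time = 13/3 = 4.3333

4.3333


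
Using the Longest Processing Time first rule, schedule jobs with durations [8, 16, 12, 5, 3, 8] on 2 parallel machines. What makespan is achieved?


Sort jobs in decreasing order (LPT): [16, 12, 8, 8, 5, 3]
Assign each job to the least loaded machine:
  Machine 1: jobs [16, 8, 3], load = 27
  Machine 2: jobs [12, 8, 5], load = 25
Makespan = max load = 27

27


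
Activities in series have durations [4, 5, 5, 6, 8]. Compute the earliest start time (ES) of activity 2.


Activity 2 starts after activities 1 through 1 complete.
Predecessor durations: [4]
ES = 4 = 4

4


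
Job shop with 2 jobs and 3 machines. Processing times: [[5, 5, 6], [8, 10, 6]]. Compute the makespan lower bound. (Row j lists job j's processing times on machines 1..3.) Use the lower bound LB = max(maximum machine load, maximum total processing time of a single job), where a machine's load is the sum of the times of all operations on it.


Machine loads:
  Machine 1: 5 + 8 = 13
  Machine 2: 5 + 10 = 15
  Machine 3: 6 + 6 = 12
Max machine load = 15
Job totals:
  Job 1: 16
  Job 2: 24
Max job total = 24
Lower bound = max(15, 24) = 24

24


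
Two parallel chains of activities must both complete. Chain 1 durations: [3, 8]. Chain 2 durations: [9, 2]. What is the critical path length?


Path A total = 3 + 8 = 11
Path B total = 9 + 2 = 11
Critical path = longest path = max(11, 11) = 11

11


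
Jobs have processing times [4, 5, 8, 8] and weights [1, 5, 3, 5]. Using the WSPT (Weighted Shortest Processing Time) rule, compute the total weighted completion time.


Compute p/w ratios and sort ascending (WSPT): [(5, 5), (8, 5), (8, 3), (4, 1)]
Compute weighted completion times:
  Job (p=5,w=5): C=5, w*C=5*5=25
  Job (p=8,w=5): C=13, w*C=5*13=65
  Job (p=8,w=3): C=21, w*C=3*21=63
  Job (p=4,w=1): C=25, w*C=1*25=25
Total weighted completion time = 178

178


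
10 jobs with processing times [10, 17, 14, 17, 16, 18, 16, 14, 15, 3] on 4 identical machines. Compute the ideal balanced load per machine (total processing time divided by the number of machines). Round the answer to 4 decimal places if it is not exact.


Total processing time = 10 + 17 + 14 + 17 + 16 + 18 + 16 + 14 + 15 + 3 = 140
Number of machines = 4
Ideal balanced load = 140 / 4 = 35.0

35.0


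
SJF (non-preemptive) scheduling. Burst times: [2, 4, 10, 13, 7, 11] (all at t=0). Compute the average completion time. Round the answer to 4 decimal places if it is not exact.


SJF order (ascending): [2, 4, 7, 10, 11, 13]
Completion times:
  Job 1: burst=2, C=2
  Job 2: burst=4, C=6
  Job 3: burst=7, C=13
  Job 4: burst=10, C=23
  Job 5: burst=11, C=34
  Job 6: burst=13, C=47
Average completion = 125/6 = 20.8333

20.8333


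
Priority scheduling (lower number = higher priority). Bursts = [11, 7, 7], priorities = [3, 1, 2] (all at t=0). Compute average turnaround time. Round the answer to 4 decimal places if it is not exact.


Sort by priority (ascending = highest first):
Order: [(1, 7), (2, 7), (3, 11)]
Completion times:
  Priority 1, burst=7, C=7
  Priority 2, burst=7, C=14
  Priority 3, burst=11, C=25
Average turnaround = 46/3 = 15.3333

15.3333


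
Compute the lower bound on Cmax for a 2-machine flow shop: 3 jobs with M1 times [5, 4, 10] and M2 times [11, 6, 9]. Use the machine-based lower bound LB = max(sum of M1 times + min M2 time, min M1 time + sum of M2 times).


LB1 = sum(M1 times) + min(M2 times) = 19 + 6 = 25
LB2 = min(M1 times) + sum(M2 times) = 4 + 26 = 30
Lower bound = max(LB1, LB2) = max(25, 30) = 30

30


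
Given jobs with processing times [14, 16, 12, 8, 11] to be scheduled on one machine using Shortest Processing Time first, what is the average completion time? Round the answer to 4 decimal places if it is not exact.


Sort jobs by processing time (SPT order): [8, 11, 12, 14, 16]
Compute completion times sequentially:
  Job 1: processing = 8, completes at 8
  Job 2: processing = 11, completes at 19
  Job 3: processing = 12, completes at 31
  Job 4: processing = 14, completes at 45
  Job 5: processing = 16, completes at 61
Sum of completion times = 164
Average completion time = 164/5 = 32.8

32.8


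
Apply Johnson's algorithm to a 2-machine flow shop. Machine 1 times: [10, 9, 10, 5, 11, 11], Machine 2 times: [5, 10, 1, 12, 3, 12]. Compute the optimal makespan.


Apply Johnson's rule:
  Group 1 (a <= b): [(4, 5, 12), (2, 9, 10), (6, 11, 12)]
  Group 2 (a > b): [(1, 10, 5), (5, 11, 3), (3, 10, 1)]
Optimal job order: [4, 2, 6, 1, 5, 3]
Schedule:
  Job 4: M1 done at 5, M2 done at 17
  Job 2: M1 done at 14, M2 done at 27
  Job 6: M1 done at 25, M2 done at 39
  Job 1: M1 done at 35, M2 done at 44
  Job 5: M1 done at 46, M2 done at 49
  Job 3: M1 done at 56, M2 done at 57
Makespan = 57

57


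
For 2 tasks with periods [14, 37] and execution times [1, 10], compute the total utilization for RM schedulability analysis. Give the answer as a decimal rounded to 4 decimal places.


Compute individual utilizations (exact fractions):
  Task 1: C/T = 1/14 (approx. 0.0714)
  Task 2: C/T = 10/37 (approx. 0.2703)
Total utilization U = 1/14 + 10/37 = 177/518
Rounded to 4 decimal places: U = 0.3417
RM (Liu & Layland) bound for 2 tasks = 0.828427; compare with U = 177/518 (approx. 0.341699)
U <= bound, so schedulable by RM sufficient condition.

0.3417


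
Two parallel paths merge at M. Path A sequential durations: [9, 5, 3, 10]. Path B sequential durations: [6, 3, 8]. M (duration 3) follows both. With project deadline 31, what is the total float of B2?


Forward pass: ES(B2) = sum of predecessors on chain B = 6
EF = ES + duration = 6 + 3 = 9
Backward pass: LF(M) = deadline = 31; LS(M) = 31 - 3 = 28
LF(B2) = LS(M) - sum(successors on chain B) = 28 - 8 = 20
LS = LF - duration = 20 - 3 = 17
Total float = LS - ES = 17 - 6 = 11

11


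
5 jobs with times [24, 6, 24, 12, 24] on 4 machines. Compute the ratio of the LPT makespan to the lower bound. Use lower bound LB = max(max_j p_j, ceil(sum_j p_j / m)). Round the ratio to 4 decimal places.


LPT order: [24, 24, 24, 12, 6]
Machine loads after assignment: [24, 24, 24, 18]
LPT makespan = 24
Lower bound = max(max_job, ceil(total/4)) = max(24, 23) = 24
Ratio = 24 / 24 = 1.0

1.0


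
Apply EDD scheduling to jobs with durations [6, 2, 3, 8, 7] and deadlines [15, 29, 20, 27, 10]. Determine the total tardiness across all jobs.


Sort by due date (EDD order): [(7, 10), (6, 15), (3, 20), (8, 27), (2, 29)]
Compute completion times and tardiness:
  Job 1: p=7, d=10, C=7, tardiness=max(0,7-10)=0
  Job 2: p=6, d=15, C=13, tardiness=max(0,13-15)=0
  Job 3: p=3, d=20, C=16, tardiness=max(0,16-20)=0
  Job 4: p=8, d=27, C=24, tardiness=max(0,24-27)=0
  Job 5: p=2, d=29, C=26, tardiness=max(0,26-29)=0
Total tardiness = 0

0


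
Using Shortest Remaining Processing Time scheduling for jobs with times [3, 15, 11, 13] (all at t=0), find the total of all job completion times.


Since all jobs arrive at t=0, SRPT equals SPT ordering.
SPT order: [3, 11, 13, 15]
Completion times:
  Job 1: p=3, C=3
  Job 2: p=11, C=14
  Job 3: p=13, C=27
  Job 4: p=15, C=42
Total completion time = 3 + 14 + 27 + 42 = 86

86


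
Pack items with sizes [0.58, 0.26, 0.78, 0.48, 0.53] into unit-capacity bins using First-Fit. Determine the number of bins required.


Place items sequentially using First-Fit:
  Item 0.58 -> new Bin 1
  Item 0.26 -> Bin 1 (now 0.84)
  Item 0.78 -> new Bin 2
  Item 0.48 -> new Bin 3
  Item 0.53 -> new Bin 4
Total bins used = 4

4


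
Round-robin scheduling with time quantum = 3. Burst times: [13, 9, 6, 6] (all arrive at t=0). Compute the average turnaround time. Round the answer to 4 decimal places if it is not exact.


Time quantum = 3
Execution trace:
  J1 runs 3 units, time = 3
  J2 runs 3 units, time = 6
  J3 runs 3 units, time = 9
  J4 runs 3 units, time = 12
  J1 runs 3 units, time = 15
  J2 runs 3 units, time = 18
  J3 runs 3 units, time = 21
  J4 runs 3 units, time = 24
  J1 runs 3 units, time = 27
  J2 runs 3 units, time = 30
  J1 runs 3 units, time = 33
  J1 runs 1 units, time = 34
Finish times: [34, 30, 21, 24]
Average turnaround = 109/4 = 27.25

27.25


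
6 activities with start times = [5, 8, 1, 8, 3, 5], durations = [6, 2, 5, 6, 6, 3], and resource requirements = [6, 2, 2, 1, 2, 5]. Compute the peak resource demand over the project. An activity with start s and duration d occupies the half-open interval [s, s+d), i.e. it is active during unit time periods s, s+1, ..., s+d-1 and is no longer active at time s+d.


Each activity i is active on [start_i, start_i + duration_i).
Compute total resource usage per time slot:
  t=0: active resources = [], total = 0
  t=1: active resources = [2], total = 2
  t=2: active resources = [2], total = 2
  t=3: active resources = [2, 2], total = 4
  t=4: active resources = [2, 2], total = 4
  t=5: active resources = [6, 2, 2, 5], total = 15
  t=6: active resources = [6, 2, 5], total = 13
  t=7: active resources = [6, 2, 5], total = 13
  t=8: active resources = [6, 2, 1, 2], total = 11
  t=9: active resources = [6, 2, 1], total = 9
  t=10: active resources = [6, 1], total = 7
  t=11: active resources = [1], total = 1
  t=12: active resources = [1], total = 1
  t=13: active resources = [1], total = 1
Peak resource demand = 15

15


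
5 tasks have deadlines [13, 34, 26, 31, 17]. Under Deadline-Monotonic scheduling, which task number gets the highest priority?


Sort tasks by relative deadline (ascending):
  Task 1: deadline = 13
  Task 5: deadline = 17
  Task 3: deadline = 26
  Task 4: deadline = 31
  Task 2: deadline = 34
Priority order (highest first): [1, 5, 3, 4, 2]
Highest priority task = 1

1


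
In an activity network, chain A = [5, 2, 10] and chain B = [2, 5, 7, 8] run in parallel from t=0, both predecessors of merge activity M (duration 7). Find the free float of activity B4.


ES(B4) = sum of predecessors on chain B = 14
EF(B4) = ES + duration = 14 + 8 = 22
Successor of B4 is M. ES(M) = max(sum(A), sum(B)) = max(17, 22) = 22
Free float = ES(successor) - EF(current) = 22 - 22 = 0

0


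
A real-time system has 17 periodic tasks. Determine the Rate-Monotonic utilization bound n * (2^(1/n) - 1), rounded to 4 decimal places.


Compute 2^(1/17) = 1.0416160107
Subtract 1: 1.0416160107 - 1 = 0.0416160107
Multiply by n: 17 * 0.0416160107 = 0.7074721819
Round to 4 dp: 0.7075

0.7075


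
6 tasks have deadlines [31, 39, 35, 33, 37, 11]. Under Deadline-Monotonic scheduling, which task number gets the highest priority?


Sort tasks by relative deadline (ascending):
  Task 6: deadline = 11
  Task 1: deadline = 31
  Task 4: deadline = 33
  Task 3: deadline = 35
  Task 5: deadline = 37
  Task 2: deadline = 39
Priority order (highest first): [6, 1, 4, 3, 5, 2]
Highest priority task = 6

6


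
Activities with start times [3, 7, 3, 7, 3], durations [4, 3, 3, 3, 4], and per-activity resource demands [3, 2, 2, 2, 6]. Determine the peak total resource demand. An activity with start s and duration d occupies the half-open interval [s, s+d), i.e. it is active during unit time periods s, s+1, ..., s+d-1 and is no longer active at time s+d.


Each activity i is active on [start_i, start_i + duration_i).
Compute total resource usage per time slot:
  t=0: active resources = [], total = 0
  t=1: active resources = [], total = 0
  t=2: active resources = [], total = 0
  t=3: active resources = [3, 2, 6], total = 11
  t=4: active resources = [3, 2, 6], total = 11
  t=5: active resources = [3, 2, 6], total = 11
  t=6: active resources = [3, 6], total = 9
  t=7: active resources = [2, 2], total = 4
  t=8: active resources = [2, 2], total = 4
  t=9: active resources = [2, 2], total = 4
Peak resource demand = 11

11


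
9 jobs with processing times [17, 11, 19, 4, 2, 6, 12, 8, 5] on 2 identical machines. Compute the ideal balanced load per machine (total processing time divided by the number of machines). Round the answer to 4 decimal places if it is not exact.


Total processing time = 17 + 11 + 19 + 4 + 2 + 6 + 12 + 8 + 5 = 84
Number of machines = 2
Ideal balanced load = 84 / 2 = 42.0

42.0


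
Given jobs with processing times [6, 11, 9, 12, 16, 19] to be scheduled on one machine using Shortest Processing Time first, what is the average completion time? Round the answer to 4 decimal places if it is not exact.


Sort jobs by processing time (SPT order): [6, 9, 11, 12, 16, 19]
Compute completion times sequentially:
  Job 1: processing = 6, completes at 6
  Job 2: processing = 9, completes at 15
  Job 3: processing = 11, completes at 26
  Job 4: processing = 12, completes at 38
  Job 5: processing = 16, completes at 54
  Job 6: processing = 19, completes at 73
Sum of completion times = 212
Average completion time = 212/6 = 35.3333

35.3333


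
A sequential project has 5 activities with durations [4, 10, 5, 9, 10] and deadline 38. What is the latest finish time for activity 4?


LF(activity 4) = deadline - sum of successor durations
Successors: activities 5 through 5 with durations [10]
Sum of successor durations = 10
LF = 38 - 10 = 28

28


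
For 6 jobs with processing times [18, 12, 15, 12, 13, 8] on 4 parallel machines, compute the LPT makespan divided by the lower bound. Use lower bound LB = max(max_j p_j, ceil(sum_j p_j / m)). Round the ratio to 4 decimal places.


LPT order: [18, 15, 13, 12, 12, 8]
Machine loads after assignment: [18, 15, 21, 24]
LPT makespan = 24
Lower bound = max(max_job, ceil(total/4)) = max(18, 20) = 20
Ratio = 24 / 20 = 1.2

1.2


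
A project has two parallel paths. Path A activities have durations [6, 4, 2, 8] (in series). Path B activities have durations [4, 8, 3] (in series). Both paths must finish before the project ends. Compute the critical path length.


Path A total = 6 + 4 + 2 + 8 = 20
Path B total = 4 + 8 + 3 = 15
Critical path = longest path = max(20, 15) = 20

20


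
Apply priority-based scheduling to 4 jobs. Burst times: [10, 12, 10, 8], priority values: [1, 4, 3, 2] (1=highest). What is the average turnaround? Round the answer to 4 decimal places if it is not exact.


Sort by priority (ascending = highest first):
Order: [(1, 10), (2, 8), (3, 10), (4, 12)]
Completion times:
  Priority 1, burst=10, C=10
  Priority 2, burst=8, C=18
  Priority 3, burst=10, C=28
  Priority 4, burst=12, C=40
Average turnaround = 96/4 = 24.0

24.0


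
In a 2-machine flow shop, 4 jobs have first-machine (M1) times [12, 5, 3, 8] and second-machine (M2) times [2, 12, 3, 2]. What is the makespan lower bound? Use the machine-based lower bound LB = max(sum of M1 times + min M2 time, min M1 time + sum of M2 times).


LB1 = sum(M1 times) + min(M2 times) = 28 + 2 = 30
LB2 = min(M1 times) + sum(M2 times) = 3 + 19 = 22
Lower bound = max(LB1, LB2) = max(30, 22) = 30

30


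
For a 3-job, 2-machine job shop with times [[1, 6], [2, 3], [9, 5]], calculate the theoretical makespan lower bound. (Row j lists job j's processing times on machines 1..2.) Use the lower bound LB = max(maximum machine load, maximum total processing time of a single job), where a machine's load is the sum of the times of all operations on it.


Machine loads:
  Machine 1: 1 + 2 + 9 = 12
  Machine 2: 6 + 3 + 5 = 14
Max machine load = 14
Job totals:
  Job 1: 7
  Job 2: 5
  Job 3: 14
Max job total = 14
Lower bound = max(14, 14) = 14

14


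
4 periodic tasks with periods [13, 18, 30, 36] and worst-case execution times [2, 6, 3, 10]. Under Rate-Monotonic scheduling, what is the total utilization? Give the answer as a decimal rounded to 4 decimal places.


Compute individual utilizations (exact fractions):
  Task 1: C/T = 2/13 (approx. 0.1538)
  Task 2: C/T = 6/18 = 1/3 (approx. 0.3333)
  Task 3: C/T = 3/30 = 1/10 (approx. 0.1)
  Task 4: C/T = 10/36 = 5/18 (approx. 0.2778)
Total utilization U = 2/13 + 1/3 + 1/10 + 5/18 = 506/585
Rounded to 4 decimal places: U = 0.8650
RM (Liu & Layland) bound for 4 tasks = 0.756828; compare with U = 506/585 (approx. 0.864957)
bound < U <= 1, so the RM sufficient condition is not met (inconclusive; an exact test such as response-time analysis is needed).

0.8650


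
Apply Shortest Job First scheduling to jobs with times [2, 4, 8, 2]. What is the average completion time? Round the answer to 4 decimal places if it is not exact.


SJF order (ascending): [2, 2, 4, 8]
Completion times:
  Job 1: burst=2, C=2
  Job 2: burst=2, C=4
  Job 3: burst=4, C=8
  Job 4: burst=8, C=16
Average completion = 30/4 = 7.5

7.5


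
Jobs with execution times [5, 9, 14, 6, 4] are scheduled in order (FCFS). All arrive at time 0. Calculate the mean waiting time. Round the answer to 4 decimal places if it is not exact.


FCFS order (as given): [5, 9, 14, 6, 4]
Waiting times:
  Job 1: wait = 0
  Job 2: wait = 5
  Job 3: wait = 14
  Job 4: wait = 28
  Job 5: wait = 34
Sum of waiting times = 81
Average waiting time = 81/5 = 16.2

16.2


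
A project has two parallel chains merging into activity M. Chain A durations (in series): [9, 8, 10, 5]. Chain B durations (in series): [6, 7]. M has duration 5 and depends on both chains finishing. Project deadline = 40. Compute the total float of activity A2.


Forward pass: ES(A2) = sum of predecessors on chain A = 9
EF = ES + duration = 9 + 8 = 17
Backward pass: LF(M) = deadline = 40; LS(M) = 40 - 5 = 35
LF(A2) = LS(M) - sum(successors on chain A) = 35 - 15 = 20
LS = LF - duration = 20 - 8 = 12
Total float = LS - ES = 12 - 9 = 3

3


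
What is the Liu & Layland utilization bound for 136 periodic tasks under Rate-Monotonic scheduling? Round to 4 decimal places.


Compute 2^(1/136) = 1.0051096806
Subtract 1: 1.0051096806 - 1 = 0.0051096806
Multiply by n: 136 * 0.0051096806 = 0.6949165616
Round to 4 dp: 0.6949

0.6949


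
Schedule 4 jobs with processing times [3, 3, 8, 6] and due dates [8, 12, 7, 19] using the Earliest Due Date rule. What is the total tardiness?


Sort by due date (EDD order): [(8, 7), (3, 8), (3, 12), (6, 19)]
Compute completion times and tardiness:
  Job 1: p=8, d=7, C=8, tardiness=max(0,8-7)=1
  Job 2: p=3, d=8, C=11, tardiness=max(0,11-8)=3
  Job 3: p=3, d=12, C=14, tardiness=max(0,14-12)=2
  Job 4: p=6, d=19, C=20, tardiness=max(0,20-19)=1
Total tardiness = 7

7


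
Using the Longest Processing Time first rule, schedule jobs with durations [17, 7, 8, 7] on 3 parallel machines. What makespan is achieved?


Sort jobs in decreasing order (LPT): [17, 8, 7, 7]
Assign each job to the least loaded machine:
  Machine 1: jobs [17], load = 17
  Machine 2: jobs [8], load = 8
  Machine 3: jobs [7, 7], load = 14
Makespan = max load = 17

17


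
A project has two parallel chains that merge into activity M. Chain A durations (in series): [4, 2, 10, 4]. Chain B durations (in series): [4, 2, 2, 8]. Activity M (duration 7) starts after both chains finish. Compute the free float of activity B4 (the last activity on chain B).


ES(B4) = sum of predecessors on chain B = 8
EF(B4) = ES + duration = 8 + 8 = 16
Successor of B4 is M. ES(M) = max(sum(A), sum(B)) = max(20, 16) = 20
Free float = ES(successor) - EF(current) = 20 - 16 = 4

4


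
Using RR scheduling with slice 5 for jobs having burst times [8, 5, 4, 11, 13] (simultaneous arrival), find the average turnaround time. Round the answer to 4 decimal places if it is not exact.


Time quantum = 5
Execution trace:
  J1 runs 5 units, time = 5
  J2 runs 5 units, time = 10
  J3 runs 4 units, time = 14
  J4 runs 5 units, time = 19
  J5 runs 5 units, time = 24
  J1 runs 3 units, time = 27
  J4 runs 5 units, time = 32
  J5 runs 5 units, time = 37
  J4 runs 1 units, time = 38
  J5 runs 3 units, time = 41
Finish times: [27, 10, 14, 38, 41]
Average turnaround = 130/5 = 26.0

26.0


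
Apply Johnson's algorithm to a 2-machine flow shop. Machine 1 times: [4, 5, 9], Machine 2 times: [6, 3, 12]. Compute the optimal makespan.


Apply Johnson's rule:
  Group 1 (a <= b): [(1, 4, 6), (3, 9, 12)]
  Group 2 (a > b): [(2, 5, 3)]
Optimal job order: [1, 3, 2]
Schedule:
  Job 1: M1 done at 4, M2 done at 10
  Job 3: M1 done at 13, M2 done at 25
  Job 2: M1 done at 18, M2 done at 28
Makespan = 28

28


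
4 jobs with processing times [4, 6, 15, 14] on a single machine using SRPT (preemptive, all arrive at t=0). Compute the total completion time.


Since all jobs arrive at t=0, SRPT equals SPT ordering.
SPT order: [4, 6, 14, 15]
Completion times:
  Job 1: p=4, C=4
  Job 2: p=6, C=10
  Job 3: p=14, C=24
  Job 4: p=15, C=39
Total completion time = 4 + 10 + 24 + 39 = 77

77


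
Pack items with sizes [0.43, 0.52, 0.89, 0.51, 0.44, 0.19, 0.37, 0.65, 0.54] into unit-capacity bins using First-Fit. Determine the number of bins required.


Place items sequentially using First-Fit:
  Item 0.43 -> new Bin 1
  Item 0.52 -> Bin 1 (now 0.95)
  Item 0.89 -> new Bin 2
  Item 0.51 -> new Bin 3
  Item 0.44 -> Bin 3 (now 0.95)
  Item 0.19 -> new Bin 4
  Item 0.37 -> Bin 4 (now 0.56)
  Item 0.65 -> new Bin 5
  Item 0.54 -> new Bin 6
Total bins used = 6

6


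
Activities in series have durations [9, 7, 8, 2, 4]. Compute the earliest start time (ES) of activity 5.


Activity 5 starts after activities 1 through 4 complete.
Predecessor durations: [9, 7, 8, 2]
ES = 9 + 7 + 8 + 2 = 26

26


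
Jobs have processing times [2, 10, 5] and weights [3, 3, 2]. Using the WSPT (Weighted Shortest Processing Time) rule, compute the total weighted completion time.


Compute p/w ratios and sort ascending (WSPT): [(2, 3), (5, 2), (10, 3)]
Compute weighted completion times:
  Job (p=2,w=3): C=2, w*C=3*2=6
  Job (p=5,w=2): C=7, w*C=2*7=14
  Job (p=10,w=3): C=17, w*C=3*17=51
Total weighted completion time = 71

71


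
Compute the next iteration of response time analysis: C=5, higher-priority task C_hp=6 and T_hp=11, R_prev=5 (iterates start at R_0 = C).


R_next = C + ceil(R_prev / T_hp) * C_hp
ceil(5 / 11) = ceil(0.4545) = 1
Interference = 1 * 6 = 6
R_next = 5 + 6 = 11

11


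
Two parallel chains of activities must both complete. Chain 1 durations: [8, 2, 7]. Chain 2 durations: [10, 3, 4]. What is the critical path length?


Path A total = 8 + 2 + 7 = 17
Path B total = 10 + 3 + 4 = 17
Critical path = longest path = max(17, 17) = 17

17


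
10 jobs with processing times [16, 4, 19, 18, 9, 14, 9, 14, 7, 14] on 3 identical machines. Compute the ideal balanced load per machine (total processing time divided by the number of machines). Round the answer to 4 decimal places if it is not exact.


Total processing time = 16 + 4 + 19 + 18 + 9 + 14 + 9 + 14 + 7 + 14 = 124
Number of machines = 3
Ideal balanced load = 124 / 3 = 41.3333

41.3333


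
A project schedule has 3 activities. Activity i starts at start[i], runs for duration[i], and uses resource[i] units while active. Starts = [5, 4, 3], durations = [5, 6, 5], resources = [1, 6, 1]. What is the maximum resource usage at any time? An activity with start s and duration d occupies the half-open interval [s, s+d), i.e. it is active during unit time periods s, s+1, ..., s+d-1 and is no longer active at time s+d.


Each activity i is active on [start_i, start_i + duration_i).
Compute total resource usage per time slot:
  t=0: active resources = [], total = 0
  t=1: active resources = [], total = 0
  t=2: active resources = [], total = 0
  t=3: active resources = [1], total = 1
  t=4: active resources = [6, 1], total = 7
  t=5: active resources = [1, 6, 1], total = 8
  t=6: active resources = [1, 6, 1], total = 8
  t=7: active resources = [1, 6, 1], total = 8
  t=8: active resources = [1, 6], total = 7
  t=9: active resources = [1, 6], total = 7
Peak resource demand = 8

8
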